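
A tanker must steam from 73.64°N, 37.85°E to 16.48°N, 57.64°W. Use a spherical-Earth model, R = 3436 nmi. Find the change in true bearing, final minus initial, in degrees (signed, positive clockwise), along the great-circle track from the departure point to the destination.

At departure: θ₁ = atan2(sin Δλ cos φ₂, cos φ₁ sin φ₂ − sin φ₁ cos φ₂ cos Δλ) = 279.98°
At arrival: θ₂ = atan2(sin Δλ cos φ₁, −cos φ₂ sin φ₁ + sin φ₂ cos φ₁ cos Δλ) = 196.82°
Δθ = θ₂ − θ₁ = -83.2°

-83.2°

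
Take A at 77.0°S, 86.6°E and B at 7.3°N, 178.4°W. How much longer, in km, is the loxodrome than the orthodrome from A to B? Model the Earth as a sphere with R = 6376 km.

633 km

Great circle: cos σ = sin φ₁ sin φ₂ + cos φ₁ cos φ₂ cos Δλ,  σ = 1.7145 rad → d_gc = 10931.9 km
Rhumb line: Δψ = +2.2999, q = Δφ/Δψ = 0.6397, d_rh = R√(Δφ²+q²Δλ²) = 11564.8 km
Excess = 11564.8 − 10931.9 = 632.9 ≈ 633 km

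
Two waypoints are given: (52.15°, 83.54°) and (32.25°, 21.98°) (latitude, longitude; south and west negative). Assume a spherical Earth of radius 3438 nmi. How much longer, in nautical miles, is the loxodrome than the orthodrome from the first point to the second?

69 nmi

Great circle: cos σ = sin φ₁ sin φ₂ + cos φ₁ cos φ₂ cos Δλ,  σ = 0.8386 rad → d_gc = 2883.2 nmi
Rhumb line: Δψ = -0.4752, q = Δφ/Δψ = 0.7308, d_rh = R√(Δφ²+q²Δλ²) = 2951.9 nmi
Excess = 2951.9 − 2883.2 = 68.7 ≈ 69 nmi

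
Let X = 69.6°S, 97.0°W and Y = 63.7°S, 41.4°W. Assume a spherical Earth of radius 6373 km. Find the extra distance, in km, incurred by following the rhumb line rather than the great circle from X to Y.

84 km

Great circle: cos σ = sin φ₁ sin φ₂ + cos φ₁ cos φ₂ cos Δλ,  σ = 0.3831 rad → d_gc = 2441.4 km
Rhumb line: Δψ = +0.2612, q = Δφ/Δψ = 0.3943, d_rh = R√(Δφ²+q²Δλ²) = 2525.2 km
Excess = 2525.2 − 2441.4 = 83.8 ≈ 84 km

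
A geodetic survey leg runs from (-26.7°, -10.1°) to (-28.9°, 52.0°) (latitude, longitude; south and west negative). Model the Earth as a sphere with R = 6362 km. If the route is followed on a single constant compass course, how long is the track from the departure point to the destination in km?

6104 km

Δψ = ln[tan(π/4+φ₂/2)/tan(π/4+φ₁/2)] = -0.0434;  Δφ = -0.0384 rad,  Δλ = +1.0838 rad
q = Δφ/Δψ = 0.8845
d = R·√(Δφ² + q²Δλ²) = 6362·0.95943 = 6104 km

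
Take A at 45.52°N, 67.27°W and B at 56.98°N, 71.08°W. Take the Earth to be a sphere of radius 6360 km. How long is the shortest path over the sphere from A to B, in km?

1299 km

Haversine: a = sin²(Δφ/2)+cos φ₁ cos φ₂ sin²(Δλ/2) = 0.01039;  σ = 2·atan2(√a,√(1−a))
σ = 11.701° → d = Rσ = 6360·0.20422 = 1299 km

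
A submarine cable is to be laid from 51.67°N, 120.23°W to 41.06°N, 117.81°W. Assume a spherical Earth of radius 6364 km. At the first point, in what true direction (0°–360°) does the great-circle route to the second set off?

θ = atan2( sin Δλ·cos φ₂ ,  cos φ₁ sin φ₂ − sin φ₁ cos φ₂ cos Δλ )
  = atan2(+0.0318, -0.1836) = 170.16°

170.2°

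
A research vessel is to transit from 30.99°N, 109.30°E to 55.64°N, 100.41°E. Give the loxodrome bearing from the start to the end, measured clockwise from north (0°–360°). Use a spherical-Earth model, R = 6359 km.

345.6°

Meridional parts: M(φ₁)=+0.5694, M(φ₂)=+1.1739 → ΔM = +0.6045;  Δλ = -0.1552 rad
tan C = Δλ / ΔM = -0.2567 → C = 345.60°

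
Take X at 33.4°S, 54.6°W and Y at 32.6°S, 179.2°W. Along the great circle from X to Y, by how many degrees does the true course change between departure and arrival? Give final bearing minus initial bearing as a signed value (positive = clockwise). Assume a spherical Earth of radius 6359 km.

At departure: θ₁ = atan2(sin Δλ cos φ₂, cos φ₁ sin φ₂ − sin φ₁ cos φ₂ cos Δλ) = 224.20°
At arrival: θ₂ = atan2(sin Δλ cos φ₁, −cos φ₂ sin φ₁ + sin φ₂ cos φ₁ cos Δλ) = 316.30°
Δθ = θ₂ − θ₁ = +92.1°

+92.1°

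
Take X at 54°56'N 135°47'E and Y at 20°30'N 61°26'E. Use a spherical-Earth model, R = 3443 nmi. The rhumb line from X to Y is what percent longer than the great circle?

Great circle: σ = 1.1243 rad → d_gc = Rσ = 3871.0 nmi
Rhumb: Δφ = -0.6010, Δλ = -1.2977, Δψ = -0.7865, q = Δφ/Δψ = 0.7641 → d_rh = R√(Δφ²+q²Δλ²) = 3991.9 nmi
Excess = (3991.9 − 3871.0) / 3871.0 = 120.9 / 3871.0 = 3.12% ≈ 3.1%

3.1%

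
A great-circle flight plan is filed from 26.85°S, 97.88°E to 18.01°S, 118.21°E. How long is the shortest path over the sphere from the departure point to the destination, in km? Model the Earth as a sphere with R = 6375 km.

cos σ = sin φ₁ sin φ₂ + cos φ₁ cos φ₂ cos Δλ
      = sin(-26.85°)sin(-18.01°) + cos(-26.85°)cos(-18.01°)cos(20.33°) = 0.9353
σ = 20.729° → d = Rσ = 6375·0.36178 = 2306 km

2306 km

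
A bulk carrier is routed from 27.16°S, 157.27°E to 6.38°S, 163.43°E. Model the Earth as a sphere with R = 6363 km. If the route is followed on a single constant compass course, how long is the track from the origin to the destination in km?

2398 km

Rhumb course C = atan2(Δλ, Δψ) with Δψ = ln[tan(π/4+φ₂/2)/tan(π/4+φ₁/2)] = +0.3813, Δλ = +0.1075 → C = 15.75°
d = R·|Δφ| / |cos C| = 6363·0.36268 / 0.96247 = 2398 km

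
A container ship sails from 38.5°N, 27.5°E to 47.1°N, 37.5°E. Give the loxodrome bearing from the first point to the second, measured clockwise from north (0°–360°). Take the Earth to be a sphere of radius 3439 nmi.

40.4°

Δψ = ln[tan(π/4+φ₂/2)/tan(π/4+φ₁/2)] = +0.2051
Δλ = +0.1745 rad (taken the short way round)
course = atan2(Δλ, Δψ) = 40.40°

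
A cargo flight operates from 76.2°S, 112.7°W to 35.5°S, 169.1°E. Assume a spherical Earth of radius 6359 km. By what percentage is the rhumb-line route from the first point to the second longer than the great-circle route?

Great circle: σ = 0.9227 rad → d_gc = Rσ = 5867.6 km
Rhumb: Δφ = +0.7103, Δλ = -1.3648, Δψ = +1.4483, q = Δφ/Δψ = 0.4905 → d_rh = R√(Δφ²+q²Δλ²) = 6206.8 km
Excess = (6206.8 − 5867.6) / 5867.6 = 339.2 / 5867.6 = 5.78% ≈ 5.8%

5.8%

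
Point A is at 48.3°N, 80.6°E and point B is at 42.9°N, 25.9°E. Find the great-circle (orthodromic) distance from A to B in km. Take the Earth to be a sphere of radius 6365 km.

4202 km

cos σ = sin φ₁ sin φ₂ + cos φ₁ cos φ₂ cos Δλ
      = sin(48.30°)sin(42.90°) + cos(48.30°)cos(42.90°)cos(-54.70°) = 0.7898
σ = 37.829° → d = Rσ = 6365·0.66024 = 4202 km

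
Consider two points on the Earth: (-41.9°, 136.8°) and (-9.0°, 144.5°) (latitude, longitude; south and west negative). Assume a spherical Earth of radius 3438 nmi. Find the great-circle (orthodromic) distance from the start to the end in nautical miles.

2016 nmi

cos σ = sin φ₁ sin φ₂ + cos φ₁ cos φ₂ cos Δλ
      = sin(-41.90°)sin(-9.00°) + cos(-41.90°)cos(-9.00°)cos(7.70°) = 0.8330
σ = 33.593° → d = Rσ = 3438·0.58630 = 2016 nmi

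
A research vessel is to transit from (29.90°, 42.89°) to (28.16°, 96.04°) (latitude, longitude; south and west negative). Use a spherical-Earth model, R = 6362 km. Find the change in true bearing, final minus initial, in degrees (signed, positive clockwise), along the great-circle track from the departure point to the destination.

Initial bearing θ₁ = atan2(sin Δλ cos φ₂, cos φ₁ sin φ₂ − sin φ₁ cos φ₂ cos Δλ) = 78.34°
Final bearing θ₂ = (initial bearing from the destination back to the start) + 180° = 105.63°
Δθ = θ₂ − θ₁ = +27.3°

+27.3°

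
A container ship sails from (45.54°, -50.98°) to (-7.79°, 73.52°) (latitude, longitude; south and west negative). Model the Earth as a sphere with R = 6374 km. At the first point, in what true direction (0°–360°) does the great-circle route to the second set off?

θ = atan2( sin Δλ·cos φ₂ ,  cos φ₁ sin φ₂ − sin φ₁ cos φ₂ cos Δλ )
  = atan2(+0.8165, +0.3056) = 69.48°

69.5°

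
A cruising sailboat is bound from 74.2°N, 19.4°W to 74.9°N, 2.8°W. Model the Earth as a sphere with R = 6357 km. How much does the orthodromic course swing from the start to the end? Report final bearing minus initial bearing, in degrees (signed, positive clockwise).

+16.0°

Initial bearing θ₁ = atan2(sin Δλ cos φ₂, cos φ₁ sin φ₂ − sin φ₁ cos φ₂ cos Δλ) = 73.06°
Final bearing θ₂ = (initial bearing from the destination back to the start) + 180° = 89.07°
Δθ = θ₂ − θ₁ = +16.0°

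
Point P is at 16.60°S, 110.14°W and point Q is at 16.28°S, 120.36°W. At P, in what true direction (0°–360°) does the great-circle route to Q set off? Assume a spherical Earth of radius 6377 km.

270.4°

θ = atan2( sin Δλ·cos φ₂ ,  cos φ₁ sin φ₂ − sin φ₁ cos φ₂ cos Δλ )
  = atan2(-0.1703, +0.0012) = 270.42°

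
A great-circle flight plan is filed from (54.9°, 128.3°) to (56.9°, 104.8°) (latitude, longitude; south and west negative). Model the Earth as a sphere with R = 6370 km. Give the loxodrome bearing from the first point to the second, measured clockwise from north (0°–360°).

278.6°

Meridional parts: M(φ₁)=+1.1512, M(φ₂)=+1.2135 → ΔM = +0.0623;  Δλ = -0.4102 rad
tan C = Δλ / ΔM = -6.5857 → C = 278.63°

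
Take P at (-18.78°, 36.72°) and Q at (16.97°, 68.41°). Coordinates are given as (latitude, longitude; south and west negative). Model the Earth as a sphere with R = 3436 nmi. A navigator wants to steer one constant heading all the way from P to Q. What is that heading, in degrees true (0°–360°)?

Δψ = ln[tan(π/4+φ₂/2)/tan(π/4+φ₁/2)] = +0.6344
Δλ = +0.5531 rad (taken the short way round)
course = atan2(Δλ, Δψ) = 41.08°

41.1°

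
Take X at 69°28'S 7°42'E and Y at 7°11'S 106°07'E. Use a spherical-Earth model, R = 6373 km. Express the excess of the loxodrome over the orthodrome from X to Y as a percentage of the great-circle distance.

6.6%

Great circle: σ = 1.5046 rad → d_gc = Rσ = 9588.7 km
Rhumb: Δφ = +1.0870, Δλ = +1.7177, Δψ = +1.5828, q = Δφ/Δψ = 0.6868 → d_rh = R√(Δφ²+q²Δλ²) = 10223.2 km
Excess = (10223.2 − 9588.7) / 9588.7 = 634.5 / 9588.7 = 6.62% ≈ 6.6%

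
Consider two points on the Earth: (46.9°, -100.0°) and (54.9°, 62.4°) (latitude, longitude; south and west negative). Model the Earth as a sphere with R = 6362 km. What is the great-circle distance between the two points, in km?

8563 km

Haversine: a = sin²(Δφ/2)+cos φ₁ cos φ₂ sin²(Δλ/2) = 0.38856;  σ = 2·atan2(√a,√(1−a))
σ = 77.121° → d = Rσ = 6362·1.34602 = 8563 km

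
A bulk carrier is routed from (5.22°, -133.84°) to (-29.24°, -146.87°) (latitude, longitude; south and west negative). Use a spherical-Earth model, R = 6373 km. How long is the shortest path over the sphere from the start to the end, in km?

Haversine: a = sin²(Δφ/2)+cos φ₁ cos φ₂ sin²(Δλ/2) = 0.09893;  σ = 2·atan2(√a,√(1−a))
σ = 36.664° → d = Rσ = 6373·0.63991 = 4078 km

4078 km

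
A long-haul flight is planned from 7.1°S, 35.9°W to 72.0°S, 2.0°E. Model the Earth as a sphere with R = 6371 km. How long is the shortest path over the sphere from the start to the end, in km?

cos σ = sin φ₁ sin φ₂ + cos φ₁ cos φ₂ cos Δλ
      = sin(-7.10°)sin(-72.00°) + cos(-7.10°)cos(-72.00°)cos(37.90°) = 0.3595
σ = 68.929° → d = Rσ = 6371·1.20304 = 7665 km

7665 km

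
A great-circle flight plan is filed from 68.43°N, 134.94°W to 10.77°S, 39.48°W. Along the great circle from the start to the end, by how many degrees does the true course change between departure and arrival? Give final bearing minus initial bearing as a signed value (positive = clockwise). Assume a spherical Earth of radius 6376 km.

Initial bearing θ₁ = atan2(sin Δλ cos φ₂, cos φ₁ sin φ₂ − sin φ₁ cos φ₂ cos Δλ) = 88.93°
Final bearing θ₂ = (initial bearing from the destination back to the start) + 180° = 158.03°
Δθ = θ₂ − θ₁ = +69.1°

+69.1°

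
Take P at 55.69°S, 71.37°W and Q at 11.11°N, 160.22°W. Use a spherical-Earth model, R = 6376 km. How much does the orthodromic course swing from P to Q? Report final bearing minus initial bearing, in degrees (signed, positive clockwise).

At departure: θ₁ = atan2(sin Δλ cos φ₂, cos φ₁ sin φ₂ − sin φ₁ cos φ₂ cos Δλ) = 277.25°
At arrival: θ₂ = atan2(sin Δλ cos φ₁, −cos φ₂ sin φ₁ + sin φ₂ cos φ₁ cos Δλ) = 325.26°
Δθ = θ₂ − θ₁ = +48.0°

+48.0°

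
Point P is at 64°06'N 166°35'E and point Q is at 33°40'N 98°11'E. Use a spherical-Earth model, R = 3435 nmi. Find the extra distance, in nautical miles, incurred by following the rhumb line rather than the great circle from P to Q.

114 nmi

Great circle: cos σ = sin φ₁ sin φ₂ + cos φ₁ cos φ₂ cos Δλ,  σ = 0.8860 rad → d_gc = 3043.4 nmi
Rhumb line: Δψ = -0.8452, q = Δφ/Δψ = 0.6284, d_rh = R√(Δφ²+q²Δλ²) = 3157.5 nmi
Excess = 3157.5 − 3043.4 = 114.1 ≈ 114 nmi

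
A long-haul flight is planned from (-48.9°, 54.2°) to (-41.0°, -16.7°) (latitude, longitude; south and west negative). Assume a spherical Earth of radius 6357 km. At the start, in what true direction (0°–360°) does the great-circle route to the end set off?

θ = atan2( sin Δλ·cos φ₂ ,  cos φ₁ sin φ₂ − sin φ₁ cos φ₂ cos Δλ )
  = atan2(-0.7132, -0.2452) = 251.03°

251.0°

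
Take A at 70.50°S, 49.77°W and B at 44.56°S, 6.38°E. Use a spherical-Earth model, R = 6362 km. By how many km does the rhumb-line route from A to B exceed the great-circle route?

124 km

Great circle: cos σ = sin φ₁ sin φ₂ + cos φ₁ cos φ₂ cos Δλ,  σ = 0.6536 rad → d_gc = 4158.3 km
Rhumb line: Δψ = +0.8907, q = Δφ/Δψ = 0.5083, d_rh = R√(Δφ²+q²Δλ²) = 4282.5 km
Excess = 4282.5 − 4158.3 = 124.2 ≈ 124 km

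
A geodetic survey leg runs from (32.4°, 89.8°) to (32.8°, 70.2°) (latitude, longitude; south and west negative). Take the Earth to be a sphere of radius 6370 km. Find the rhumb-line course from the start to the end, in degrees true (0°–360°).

271.4°

Δψ = ln[tan(π/4+φ₂/2)/tan(π/4+φ₁/2)] = +0.0083
Δλ = -0.3421 rad (taken the short way round)
course = atan2(Δλ, Δψ) = 271.39°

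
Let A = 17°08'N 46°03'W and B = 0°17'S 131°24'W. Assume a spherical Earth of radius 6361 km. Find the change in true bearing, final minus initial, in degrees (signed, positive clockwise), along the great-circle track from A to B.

Initial bearing θ₁ = atan2(sin Δλ cos φ₂, cos φ₁ sin φ₂ − sin φ₁ cos φ₂ cos Δλ) = 268.36°
Final bearing θ₂ = (initial bearing from the destination back to the start) + 180° = 252.79°
Δθ = θ₂ − θ₁ = -15.6°

-15.6°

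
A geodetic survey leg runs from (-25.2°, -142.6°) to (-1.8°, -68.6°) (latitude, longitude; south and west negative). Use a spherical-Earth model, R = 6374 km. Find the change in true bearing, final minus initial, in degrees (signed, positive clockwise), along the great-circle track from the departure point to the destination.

-20.4°

At departure: θ₁ = atan2(sin Δλ cos φ₂, cos φ₁ sin φ₂ − sin φ₁ cos φ₂ cos Δλ) = 84.71°
At arrival: θ₂ = atan2(sin Δλ cos φ₁, −cos φ₂ sin φ₁ + sin φ₂ cos φ₁ cos Δλ) = 64.35°
Δθ = θ₂ − θ₁ = -20.4°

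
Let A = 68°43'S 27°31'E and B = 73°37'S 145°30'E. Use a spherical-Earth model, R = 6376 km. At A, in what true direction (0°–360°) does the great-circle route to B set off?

N = sin Δλ·cos φ₂ = +0.2491;  D = cos φ₁ sin φ₂ − sin φ₁ cos φ₂ cos Δλ = -0.4716
initial course = atan2(N, D) = 152.16°

152.2°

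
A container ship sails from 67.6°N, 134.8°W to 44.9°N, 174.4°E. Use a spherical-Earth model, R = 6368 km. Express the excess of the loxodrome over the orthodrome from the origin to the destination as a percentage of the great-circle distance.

2.4%

Great circle: σ = 0.6037 rad → d_gc = Rσ = 3844.7 km
Rhumb: Δφ = -0.3962, Δλ = -0.8866, Δψ = -0.7406, q = Δφ/Δψ = 0.5350 → d_rh = R√(Δφ²+q²Δλ²) = 3935.6 km
Excess = (3935.6 − 3844.7) / 3844.7 = 90.9 / 3844.7 = 2.36% ≈ 2.4%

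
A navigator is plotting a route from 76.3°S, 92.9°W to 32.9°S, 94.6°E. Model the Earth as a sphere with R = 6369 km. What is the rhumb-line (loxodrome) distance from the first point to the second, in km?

Rhumb course C = atan2(Δλ, Δψ) with Δψ = ln[tan(π/4+φ₂/2)/tan(π/4+φ₁/2)] = +1.5106, Δλ = -3.0107 → C = 296.64°
d = R·|Δφ| / |cos C| = 6369·0.75747 / 0.44845 = 10758 km

10758 km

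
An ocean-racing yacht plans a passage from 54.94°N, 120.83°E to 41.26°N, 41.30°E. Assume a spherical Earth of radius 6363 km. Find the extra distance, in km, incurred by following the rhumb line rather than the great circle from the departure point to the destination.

290 km

Great circle: cos σ = sin φ₁ sin φ₂ + cos φ₁ cos φ₂ cos Δλ,  σ = 0.9042 rad → d_gc = 5753.7 km
Rhumb line: Δψ = -0.3605, q = Δφ/Δψ = 0.6623, d_rh = R√(Δφ²+q²Δλ²) = 6043.3 km
Excess = 6043.3 − 5753.7 = 289.6 ≈ 290 km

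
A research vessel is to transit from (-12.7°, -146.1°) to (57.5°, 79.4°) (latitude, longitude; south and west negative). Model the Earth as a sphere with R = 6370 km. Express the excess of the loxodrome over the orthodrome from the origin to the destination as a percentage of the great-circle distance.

Great circle: σ = 2.1565 rad → d_gc = Rσ = 13737.0 km
Rhumb: Δφ = +1.2252, Δλ = -2.3475, Δψ = +1.4563, q = Δφ/Δψ = 0.8413 → d_rh = R√(Δφ²+q²Δλ²) = 14804.9 km
Excess = (14804.9 − 13737.0) / 13737.0 = 1067.9 / 13737.0 = 7.77% ≈ 7.8%

7.8%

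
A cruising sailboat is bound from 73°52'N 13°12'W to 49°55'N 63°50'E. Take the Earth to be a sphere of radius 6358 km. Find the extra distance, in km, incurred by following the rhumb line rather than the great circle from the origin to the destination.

272 km

Great circle: cos σ = sin φ₁ sin φ₂ + cos φ₁ cos φ₂ cos Δλ,  σ = 0.6839 rad → d_gc = 4348.1 km
Rhumb line: Δψ = -0.9454, q = Δφ/Δψ = 0.4421, d_rh = R√(Δφ²+q²Δλ²) = 4620.4 km
Excess = 4620.4 − 4348.1 = 272.3 ≈ 272 km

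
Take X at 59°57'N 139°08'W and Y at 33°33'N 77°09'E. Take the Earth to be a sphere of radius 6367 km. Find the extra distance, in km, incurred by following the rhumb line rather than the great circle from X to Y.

Great circle: cos σ = sin φ₁ sin φ₂ + cos φ₁ cos φ₂ cos Δλ,  σ = 1.4283 rad → d_gc = 9094.3 km
Rhumb line: Δψ = -0.6930, q = Δφ/Δψ = 0.6649, d_rh = R√(Δφ²+q²Δλ²) = 11016.3 km
Excess = 11016.3 − 9094.3 = 1922.0 ≈ 1922 km

1922 km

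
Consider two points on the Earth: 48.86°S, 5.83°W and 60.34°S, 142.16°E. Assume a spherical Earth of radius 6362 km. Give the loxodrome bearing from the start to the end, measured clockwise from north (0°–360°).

97.7°

Δψ = ln[tan(π/4+φ₂/2)/tan(π/4+φ₁/2)] = -0.3488
Δλ = +2.5829 rad (taken the short way round)
course = atan2(Δλ, Δψ) = 97.69°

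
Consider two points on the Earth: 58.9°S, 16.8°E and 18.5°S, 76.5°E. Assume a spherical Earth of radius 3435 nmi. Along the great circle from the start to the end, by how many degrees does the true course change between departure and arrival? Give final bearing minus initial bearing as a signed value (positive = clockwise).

Initial bearing θ₁ = atan2(sin Δλ cos φ₂, cos φ₁ sin φ₂ − sin φ₁ cos φ₂ cos Δλ) = 73.29°
Final bearing θ₂ = (initial bearing from the destination back to the start) + 180° = 31.45°
Δθ = θ₂ − θ₁ = -41.8°

-41.8°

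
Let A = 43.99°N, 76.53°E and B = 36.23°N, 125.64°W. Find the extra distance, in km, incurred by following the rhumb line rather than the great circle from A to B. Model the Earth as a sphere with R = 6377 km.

Great circle: cos σ = sin φ₁ sin φ₂ + cos φ₁ cos φ₂ cos Δλ,  σ = 1.6981 rad → d_gc = 10828.8 km
Rhumb line: Δψ = -0.1774, q = Δφ/Δψ = 0.7634, d_rh = R√(Δφ²+q²Δλ²) = 13437.9 km
Excess = 13437.9 − 10828.8 = 2609.1 ≈ 2609 km

2609 km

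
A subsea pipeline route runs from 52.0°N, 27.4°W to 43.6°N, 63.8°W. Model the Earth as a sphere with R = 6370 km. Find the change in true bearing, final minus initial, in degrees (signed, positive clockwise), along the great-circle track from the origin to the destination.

-27.4°

Initial bearing θ₁ = atan2(sin Δλ cos φ₂, cos φ₁ sin φ₂ − sin φ₁ cos φ₂ cos Δλ) = 265.38°
Final bearing θ₂ = (initial bearing from the destination back to the start) + 180° = 237.93°
Δθ = θ₂ − θ₁ = -27.4°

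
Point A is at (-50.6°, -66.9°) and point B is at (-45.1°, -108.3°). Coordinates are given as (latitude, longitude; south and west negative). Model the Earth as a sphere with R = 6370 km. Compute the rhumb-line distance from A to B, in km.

3145 km

Rhumb course C = atan2(Δλ, Δψ) with Δψ = ln[tan(π/4+φ₂/2)/tan(π/4+φ₁/2)] = +0.1432, Δλ = -0.7226 → C = 281.21°
d = R·|Δφ| / |cos C| = 6370·0.09599 / 0.19445 = 3145 km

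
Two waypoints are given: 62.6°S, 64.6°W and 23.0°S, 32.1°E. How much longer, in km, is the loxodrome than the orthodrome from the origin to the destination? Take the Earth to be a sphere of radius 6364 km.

Great circle: cos σ = sin φ₁ sin φ₂ + cos φ₁ cos φ₂ cos Δλ,  σ = 1.2688 rad → d_gc = 8074.3 km
Rhumb line: Δψ = +0.9989, q = Δφ/Δψ = 0.6919, d_rh = R√(Δφ²+q²Δλ²) = 8636.0 km
Excess = 8636.0 − 8074.3 = 561.7 ≈ 562 km

562 km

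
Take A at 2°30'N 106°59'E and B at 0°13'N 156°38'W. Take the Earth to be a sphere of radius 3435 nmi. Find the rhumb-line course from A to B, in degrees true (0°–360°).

91.4°

Meridional parts: M(φ₁)=+0.0436, M(φ₂)=+0.0038 → ΔM = -0.0399;  Δλ = +1.6822 rad
tan C = Δλ / ΔM = -42.1970 → C = 91.36°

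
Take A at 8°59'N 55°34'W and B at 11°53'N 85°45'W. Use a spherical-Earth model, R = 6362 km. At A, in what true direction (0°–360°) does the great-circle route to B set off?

N = sin Δλ·cos φ₂ = -0.4920;  D = cos φ₁ sin φ₂ − sin φ₁ cos φ₂ cos Δλ = +0.0713
initial course = atan2(N, D) = 278.25°

278.2°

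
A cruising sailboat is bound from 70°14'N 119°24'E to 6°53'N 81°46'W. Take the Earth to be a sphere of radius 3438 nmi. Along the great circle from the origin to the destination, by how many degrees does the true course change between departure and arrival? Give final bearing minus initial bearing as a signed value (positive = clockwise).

At departure: θ₁ = atan2(sin Δλ cos φ₂, cos φ₁ sin φ₂ − sin φ₁ cos φ₂ cos Δλ) = 21.46°
At arrival: θ₂ = atan2(sin Δλ cos φ₁, −cos φ₂ sin φ₁ + sin φ₂ cos φ₁ cos Δλ) = 172.84°
Δθ = θ₂ − θ₁ = +151.4°

+151.4°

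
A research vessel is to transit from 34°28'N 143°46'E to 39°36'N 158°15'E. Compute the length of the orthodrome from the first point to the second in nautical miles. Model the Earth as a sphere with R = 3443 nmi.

Haversine: a = sin²(Δφ/2)+cos φ₁ cos φ₂ sin²(Δλ/2) = 0.01210;  σ = 2·atan2(√a,√(1−a))
σ = 12.630° → d = Rσ = 3443·0.22044 = 759 nmi

759 nmi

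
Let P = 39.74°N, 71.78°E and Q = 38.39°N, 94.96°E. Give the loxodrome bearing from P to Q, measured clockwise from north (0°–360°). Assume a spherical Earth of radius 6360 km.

94.3°

Meridional parts: M(φ₁)=+0.7570, M(φ₂)=+0.7266 → ΔM = -0.0303;  Δλ = +0.4046 rad
tan C = Δλ / ΔM = -13.3309 → C = 94.29°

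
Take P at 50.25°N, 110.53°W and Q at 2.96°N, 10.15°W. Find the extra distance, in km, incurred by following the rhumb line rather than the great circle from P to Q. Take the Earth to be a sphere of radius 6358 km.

403 km

Great circle: cos σ = sin φ₁ sin φ₂ + cos φ₁ cos φ₂ cos Δλ,  σ = 1.6462 rad → d_gc = 10466.7 km
Rhumb line: Δψ = -0.9658, q = Δφ/Δψ = 0.8546, d_rh = R√(Δφ²+q²Δλ²) = 10869.9 km
Excess = 10869.9 − 10466.7 = 403.2 ≈ 403 km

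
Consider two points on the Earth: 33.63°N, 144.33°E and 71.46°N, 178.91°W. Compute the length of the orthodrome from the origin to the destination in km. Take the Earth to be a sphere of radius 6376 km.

Haversine: a = sin²(Δφ/2)+cos φ₁ cos φ₂ sin²(Δλ/2) = 0.13141;  σ = 2·atan2(√a,√(1−a))
σ = 42.508° → d = Rσ = 6376·0.74190 = 4730 km

4730 km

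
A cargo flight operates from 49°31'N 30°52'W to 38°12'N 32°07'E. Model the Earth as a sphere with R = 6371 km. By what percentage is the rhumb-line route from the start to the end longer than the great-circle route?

Great circle: σ = 0.7924 rad → d_gc = Rσ = 5048.6 km
Rhumb: Δφ = -0.1975, Δλ = +1.0993, Δψ = -0.2752, q = Δφ/Δψ = 0.7177 → d_rh = R√(Δφ²+q²Δλ²) = 5181.5 km
Excess = (5181.5 − 5048.6) / 5048.6 = 132.9 / 5048.6 = 2.63% ≈ 2.6%

2.6%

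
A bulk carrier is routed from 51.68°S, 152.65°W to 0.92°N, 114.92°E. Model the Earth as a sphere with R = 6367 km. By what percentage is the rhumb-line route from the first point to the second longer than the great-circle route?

Great circle: σ = 1.6097 rad → d_gc = Rσ = 10248.9 km
Rhumb: Δφ = +0.9180, Δλ = -1.6132, Δψ = +1.0732, q = Δφ/Δψ = 0.8554 → d_rh = R√(Δφ²+q²Δλ²) = 10553.1 km
Excess = (10553.1 − 10248.9) / 10248.9 = 304.2 / 10248.9 = 2.97% ≈ 3.0%

3.0%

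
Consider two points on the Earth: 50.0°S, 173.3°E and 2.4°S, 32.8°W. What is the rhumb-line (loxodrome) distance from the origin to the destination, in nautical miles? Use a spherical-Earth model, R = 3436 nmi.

8414 nmi

Δψ = ln[tan(π/4+φ₂/2)/tan(π/4+φ₁/2)] = +0.9688;  Δφ = +0.8308 rad,  Δλ = +2.6861 rad
q = Δφ/Δψ = 0.8575
d = R·√(Δφ² + q²Δλ²) = 3436·2.44866 = 8414 nmi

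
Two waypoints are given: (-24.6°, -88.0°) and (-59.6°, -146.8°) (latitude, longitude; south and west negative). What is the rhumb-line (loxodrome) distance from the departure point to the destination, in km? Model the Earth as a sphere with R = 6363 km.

6052 km

Rhumb course C = atan2(Δλ, Δψ) with Δψ = ln[tan(π/4+φ₂/2)/tan(π/4+φ₁/2)] = -0.8599, Δλ = -1.0263 → C = 230.04°
d = R·|Δφ| / |cos C| = 6363·0.61087 / 0.64225 = 6052 km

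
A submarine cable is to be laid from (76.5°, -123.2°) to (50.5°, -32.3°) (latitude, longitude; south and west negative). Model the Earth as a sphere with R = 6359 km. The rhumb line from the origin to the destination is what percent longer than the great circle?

9.1%

Great circle: σ = 0.7258 rad → d_gc = Rσ = 4615.3 km
Rhumb: Δφ = -0.4538, Δλ = +1.5865, Δψ = -1.1097, q = Δφ/Δψ = 0.4089 → d_rh = R√(Δφ²+q²Δλ²) = 5034.5 km
Excess = (5034.5 − 4615.3) / 4615.3 = 419.2 / 4615.3 = 9.08% ≈ 9.1%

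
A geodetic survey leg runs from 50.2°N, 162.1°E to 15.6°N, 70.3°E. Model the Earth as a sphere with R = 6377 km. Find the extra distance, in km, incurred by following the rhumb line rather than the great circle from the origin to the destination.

Great circle: cos σ = sin φ₁ sin φ₂ + cos φ₁ cos φ₂ cos Δλ,  σ = 1.3824 rad → d_gc = 8815.8 km
Rhumb line: Δψ = -0.7404, q = Δφ/Δψ = 0.8156, d_rh = R√(Δφ²+q²Δλ²) = 9179.9 km
Excess = 9179.9 − 8815.8 = 364.1 ≈ 364 km

364 km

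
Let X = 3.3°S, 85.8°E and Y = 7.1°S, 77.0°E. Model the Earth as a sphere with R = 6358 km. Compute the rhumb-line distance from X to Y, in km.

Rhumb course C = atan2(Δλ, Δψ) with Δψ = ln[tan(π/4+φ₂/2)/tan(π/4+φ₁/2)] = -0.0666, Δλ = -0.1536 → C = 246.55°
d = R·|Δφ| / |cos C| = 6358·0.06632 / 0.39788 = 1060 km

1060 km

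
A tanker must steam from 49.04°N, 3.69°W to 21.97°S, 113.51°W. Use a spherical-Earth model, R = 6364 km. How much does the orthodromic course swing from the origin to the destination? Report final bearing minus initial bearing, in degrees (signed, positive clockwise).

At departure: θ₁ = atan2(sin Δλ cos φ₂, cos φ₁ sin φ₂ − sin φ₁ cos φ₂ cos Δλ) = 269.49°
At arrival: θ₂ = atan2(sin Δλ cos φ₁, −cos φ₂ sin φ₁ + sin φ₂ cos φ₁ cos Δλ) = 224.98°
Δθ = θ₂ − θ₁ = -44.5°

-44.5°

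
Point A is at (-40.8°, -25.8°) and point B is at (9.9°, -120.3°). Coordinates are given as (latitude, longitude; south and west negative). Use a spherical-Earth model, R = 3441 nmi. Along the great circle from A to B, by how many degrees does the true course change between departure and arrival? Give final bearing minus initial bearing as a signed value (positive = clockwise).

+35.4°

Initial bearing θ₁ = atan2(sin Δλ cos φ₂, cos φ₁ sin φ₂ − sin φ₁ cos φ₂ cos Δλ) = 274.64°
Final bearing θ₂ = (initial bearing from the destination back to the start) + 180° = 310.01°
Δθ = θ₂ − θ₁ = +35.4°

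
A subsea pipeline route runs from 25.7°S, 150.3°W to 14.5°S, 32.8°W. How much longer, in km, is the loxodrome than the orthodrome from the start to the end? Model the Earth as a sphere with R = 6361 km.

397 km

Great circle: cos σ = sin φ₁ sin φ₂ + cos φ₁ cos φ₂ cos Δλ,  σ = 1.8695 rad → d_gc = 11891.6 km
Rhumb line: Δψ = +0.2086, q = Δφ/Δψ = 0.9372, d_rh = R√(Δφ²+q²Δλ²) = 12288.7 km
Excess = 12288.7 − 11891.6 = 397.1 ≈ 397 km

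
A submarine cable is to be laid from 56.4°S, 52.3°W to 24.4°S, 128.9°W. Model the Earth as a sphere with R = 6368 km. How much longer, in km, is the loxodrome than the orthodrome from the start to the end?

256 km

Great circle: cos σ = sin φ₁ sin φ₂ + cos φ₁ cos φ₂ cos Δλ,  σ = 1.0918 rad → d_gc = 6952.672 km
Rhumb line: Δψ = +0.7583, q = Δφ/Δψ = 0.7366, d_rh = R√(Δφ²+q²Δλ²) = 7209.167 km
Excess = 7209.167 − 6952.672 = 256.495 ≈ 256 km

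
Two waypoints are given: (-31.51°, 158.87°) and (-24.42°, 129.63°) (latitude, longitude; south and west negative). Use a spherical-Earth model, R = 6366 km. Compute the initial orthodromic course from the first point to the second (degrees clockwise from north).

278.0°

N = sin Δλ·cos φ₂ = -0.4448;  D = cos φ₁ sin φ₂ − sin φ₁ cos φ₂ cos Δλ = +0.0628
initial course = atan2(N, D) = 278.04°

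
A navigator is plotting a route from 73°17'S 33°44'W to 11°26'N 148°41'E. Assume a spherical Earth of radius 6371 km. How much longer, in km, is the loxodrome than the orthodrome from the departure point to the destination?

3556 km

Great circle: cos σ = sin φ₁ sin φ₂ + cos φ₁ cos φ₂ cos Δλ,  σ = 2.0618 rad → d_gc = 13135.9 km
Rhumb line: Δψ = +2.1187, q = Δφ/Δψ = 0.6979, d_rh = R√(Δφ²+q²Δλ²) = 16692.3 km
Excess = 16692.3 − 13135.9 = 3556.4 ≈ 3556 km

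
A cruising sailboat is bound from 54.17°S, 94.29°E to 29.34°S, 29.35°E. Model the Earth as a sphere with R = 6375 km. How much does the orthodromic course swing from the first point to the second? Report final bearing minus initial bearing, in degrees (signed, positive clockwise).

+46.9°

At departure: θ₁ = atan2(sin Δλ cos φ₂, cos φ₁ sin φ₂ − sin φ₁ cos φ₂ cos Δλ) = 270.91°
At arrival: θ₂ = atan2(sin Δλ cos φ₁, −cos φ₂ sin φ₁ + sin φ₂ cos φ₁ cos Δλ) = 317.82°
Δθ = θ₂ − θ₁ = +46.9°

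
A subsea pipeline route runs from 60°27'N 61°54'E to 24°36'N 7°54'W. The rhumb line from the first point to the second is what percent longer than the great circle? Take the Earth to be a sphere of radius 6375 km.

Great circle: σ = 1.0275 rad → d_gc = Rσ = 6550.2 km
Rhumb: Δφ = -0.6257, Δλ = -1.2182, Δψ = -0.8896, q = Δφ/Δψ = 0.7034 → d_rh = R√(Δφ²+q²Δλ²) = 6763.8 km
Excess = (6763.8 − 6550.2) / 6550.2 = 213.6 / 6550.2 = 3.26% ≈ 3.3%

3.3%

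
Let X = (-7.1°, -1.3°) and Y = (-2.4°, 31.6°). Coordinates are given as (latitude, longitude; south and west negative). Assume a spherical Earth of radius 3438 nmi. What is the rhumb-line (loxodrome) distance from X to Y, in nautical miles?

Rhumb course C = atan2(Δλ, Δψ) with Δψ = ln[tan(π/4+φ₂/2)/tan(π/4+φ₁/2)] = +0.0823, Δλ = +0.5742 → C = 81.84°
d = R·|Δφ| / |cos C| = 3438·0.08203 / 0.14194 = 1987 nmi

1987 nmi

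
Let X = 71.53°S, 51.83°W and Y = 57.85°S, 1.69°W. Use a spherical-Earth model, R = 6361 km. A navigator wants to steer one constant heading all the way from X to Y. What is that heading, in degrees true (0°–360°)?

56.8°

Δψ = ln[tan(π/4+φ₂/2)/tan(π/4+φ₁/2)] = +0.5723
Δλ = +0.8751 rad (taken the short way round)
course = atan2(Δλ, Δψ) = 56.82°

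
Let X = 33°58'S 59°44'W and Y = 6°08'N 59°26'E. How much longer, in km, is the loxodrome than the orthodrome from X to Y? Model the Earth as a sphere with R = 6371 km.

266 km

Great circle: cos σ = sin φ₁ sin φ₂ + cos φ₁ cos φ₂ cos Δλ,  σ = 2.0506 rad → d_gc = 13064.1 km
Rhumb line: Δψ = +0.7382, q = Δφ/Δψ = 0.9481, d_rh = R√(Δφ²+q²Δλ²) = 13330.5 km
Excess = 13330.5 − 13064.1 = 266.4 ≈ 266 km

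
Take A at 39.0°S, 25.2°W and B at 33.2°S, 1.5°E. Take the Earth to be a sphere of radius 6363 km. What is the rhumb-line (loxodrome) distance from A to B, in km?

Δψ = ln[tan(π/4+φ₂/2)/tan(π/4+φ₁/2)] = +0.1254;  Δφ = +0.1012 rad,  Δλ = +0.4660 rad
q = Δφ/Δψ = 0.8073
d = R·√(Δφ² + q²Δλ²) = 6363·0.38958 = 2479 km

2479 km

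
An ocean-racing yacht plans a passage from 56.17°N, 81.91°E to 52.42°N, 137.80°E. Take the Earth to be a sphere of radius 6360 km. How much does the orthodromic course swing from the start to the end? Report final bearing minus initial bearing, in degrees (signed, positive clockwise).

+46.6°

At departure: θ₁ = atan2(sin Δλ cos φ₂, cos φ₁ sin φ₂ − sin φ₁ cos φ₂ cos Δλ) = 72.72°
At arrival: θ₂ = atan2(sin Δλ cos φ₁, −cos φ₂ sin φ₁ + sin φ₂ cos φ₁ cos Δλ) = 119.35°
Δθ = θ₂ − θ₁ = +46.6°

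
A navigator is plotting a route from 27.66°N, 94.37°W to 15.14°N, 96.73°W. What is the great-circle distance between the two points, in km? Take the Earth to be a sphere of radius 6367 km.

cos σ = sin φ₁ sin φ₂ + cos φ₁ cos φ₂ cos Δλ
      = sin(27.66°)sin(15.14°) + cos(27.66°)cos(15.14°)cos(-2.36°) = 0.9755
σ = 12.710° → d = Rσ = 6367·0.22184 = 1412 km

1412 km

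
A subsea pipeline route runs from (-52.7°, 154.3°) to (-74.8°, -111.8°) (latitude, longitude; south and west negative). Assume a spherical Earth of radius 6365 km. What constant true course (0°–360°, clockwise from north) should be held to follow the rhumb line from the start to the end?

Δψ = ln[tan(π/4+φ₂/2)/tan(π/4+φ₁/2)] = -0.9280
Δλ = +1.6389 rad (taken the short way round)
course = atan2(Δλ, Δψ) = 119.52°

119.5°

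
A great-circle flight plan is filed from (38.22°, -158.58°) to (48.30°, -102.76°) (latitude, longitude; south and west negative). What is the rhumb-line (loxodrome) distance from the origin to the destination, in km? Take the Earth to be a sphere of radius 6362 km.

Rhumb course C = atan2(Δλ, Δψ) with Δψ = ln[tan(π/4+φ₂/2)/tan(π/4+φ₁/2)] = +0.2424, Δλ = +0.9742 → C = 76.03°
d = R·|Δφ| / |cos C| = 6362·0.17593 / 0.24149 = 4635 km

4635 km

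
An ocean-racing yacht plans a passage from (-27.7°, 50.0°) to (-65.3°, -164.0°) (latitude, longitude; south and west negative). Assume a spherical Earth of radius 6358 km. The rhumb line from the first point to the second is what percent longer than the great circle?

21.8%

Great circle: σ = 1.4549 rad → d_gc = Rσ = 9250.6 km
Rhumb: Δφ = -0.6562, Δλ = +2.5482, Δψ = -1.0154, q = Δφ/Δψ = 0.6463 → d_rh = R√(Δφ²+q²Δλ²) = 11271.1 km
Excess = (11271.1 − 9250.6) / 9250.6 = 2020.5 / 9250.6 = 21.84% ≈ 21.8%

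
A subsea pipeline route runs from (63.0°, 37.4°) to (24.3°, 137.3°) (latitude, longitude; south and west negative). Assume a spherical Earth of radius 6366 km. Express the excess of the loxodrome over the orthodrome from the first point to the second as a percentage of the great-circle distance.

Great circle: σ = 1.2708 rad → d_gc = Rσ = 8089.9 km
Rhumb: Δφ = -0.6754, Δλ = +1.7436, Δψ = -0.9894, q = Δφ/Δψ = 0.6827 → d_rh = R√(Δφ²+q²Δλ²) = 8712.8 km
Excess = (8712.8 − 8089.9) / 8089.9 = 622.9 / 8089.9 = 7.70% ≈ 7.7%

7.7%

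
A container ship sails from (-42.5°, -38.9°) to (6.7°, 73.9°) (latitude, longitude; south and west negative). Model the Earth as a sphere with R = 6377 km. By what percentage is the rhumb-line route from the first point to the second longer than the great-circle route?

Great circle: σ = 1.9418 rad → d_gc = Rσ = 12383.0 km
Rhumb: Δφ = +0.8587, Δλ = +1.9687, Δψ = +0.9382, q = Δφ/Δψ = 0.9153 → d_rh = R√(Δφ²+q²Δλ²) = 12729.3 km
Excess = (12729.3 − 12383.0) / 12383.0 = 346.3 / 12383.0 = 2.80% ≈ 2.8%

2.8%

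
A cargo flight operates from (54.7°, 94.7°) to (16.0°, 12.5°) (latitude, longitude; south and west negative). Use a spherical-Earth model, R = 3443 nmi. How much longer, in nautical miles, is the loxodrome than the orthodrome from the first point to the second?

Great circle: cos σ = sin φ₁ sin φ₂ + cos φ₁ cos φ₂ cos Δλ,  σ = 1.2657 rad → d_gc = 4358.0 nmi
Rhumb line: Δψ = -0.8622, q = Δφ/Δψ = 0.7834, d_rh = R√(Δφ²+q²Δλ²) = 4514.7 nmi
Excess = 4514.7 − 4358.0 = 156.7 ≈ 157 nmi

157 nmi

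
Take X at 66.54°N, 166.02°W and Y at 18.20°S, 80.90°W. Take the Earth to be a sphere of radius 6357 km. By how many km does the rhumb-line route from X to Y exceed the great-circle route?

326 km

Great circle: cos σ = sin φ₁ sin φ₂ + cos φ₁ cos φ₂ cos Δλ,  σ = 1.8280 rad → d_gc = 11620.4 km
Rhumb line: Δψ = -1.8951, q = Δφ/Δψ = 0.7804, d_rh = R√(Δφ²+q²Δλ²) = 11946.6 km
Excess = 11946.6 − 11620.4 = 326.2 ≈ 326 km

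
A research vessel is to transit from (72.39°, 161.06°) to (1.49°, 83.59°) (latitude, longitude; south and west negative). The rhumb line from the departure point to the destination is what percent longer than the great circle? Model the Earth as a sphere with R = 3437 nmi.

Great circle: σ = 1.4803 rad → d_gc = Rσ = 5087.7 nmi
Rhumb: Δφ = -1.2374, Δλ = -1.3521, Δψ = -1.8390, q = Δφ/Δψ = 0.6729 → d_rh = R√(Δφ²+q²Δλ²) = 5278.9 nmi
Excess = (5278.9 − 5087.7) / 5087.7 = 191.2 / 5087.7 = 3.76% ≈ 3.8%

3.8%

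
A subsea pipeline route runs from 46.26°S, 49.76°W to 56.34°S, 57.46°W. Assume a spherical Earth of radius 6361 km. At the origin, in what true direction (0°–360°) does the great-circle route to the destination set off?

202.6°

θ = atan2( sin Δλ·cos φ₂ ,  cos φ₁ sin φ₂ − sin φ₁ cos φ₂ cos Δλ )
  = atan2(-0.0743, -0.1786) = 202.57°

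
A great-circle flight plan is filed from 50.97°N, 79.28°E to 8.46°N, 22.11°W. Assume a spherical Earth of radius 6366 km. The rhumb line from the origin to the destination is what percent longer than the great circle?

4.6%

Great circle: σ = 1.5795 rad → d_gc = Rσ = 10055.2 km
Rhumb: Δφ = -0.7419, Δλ = -1.7696, Δψ = -0.8891, q = Δφ/Δψ = 0.8345 → d_rh = R√(Δφ²+q²Δλ²) = 10520.5 km
Excess = (10520.5 − 10055.2) / 10055.2 = 465.3 / 10055.2 = 4.63% ≈ 4.6%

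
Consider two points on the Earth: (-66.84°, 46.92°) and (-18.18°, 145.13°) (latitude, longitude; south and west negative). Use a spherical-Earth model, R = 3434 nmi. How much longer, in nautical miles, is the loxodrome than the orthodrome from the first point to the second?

333 nmi

Great circle: cos σ = sin φ₁ sin φ₂ + cos φ₁ cos φ₂ cos Δλ,  σ = 1.3351 rad → d_gc = 4584.8 nmi
Rhumb line: Δψ = +1.2624, q = Δφ/Δψ = 0.6727, d_rh = R√(Δφ²+q²Δλ²) = 4917.9 nmi
Excess = 4917.9 − 4584.8 = 333.1 ≈ 333 nmi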